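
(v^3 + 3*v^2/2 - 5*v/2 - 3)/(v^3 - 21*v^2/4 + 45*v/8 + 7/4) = 4*(2*v^3 + 3*v^2 - 5*v - 6)/(8*v^3 - 42*v^2 + 45*v + 14)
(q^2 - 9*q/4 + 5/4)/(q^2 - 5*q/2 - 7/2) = (-4*q^2 + 9*q - 5)/(2*(-2*q^2 + 5*q + 7))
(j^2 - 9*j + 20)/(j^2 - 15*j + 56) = (j^2 - 9*j + 20)/(j^2 - 15*j + 56)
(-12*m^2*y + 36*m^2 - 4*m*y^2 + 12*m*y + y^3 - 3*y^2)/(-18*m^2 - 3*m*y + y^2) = (2*m*y - 6*m + y^2 - 3*y)/(3*m + y)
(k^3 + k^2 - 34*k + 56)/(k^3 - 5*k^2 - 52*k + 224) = (k - 2)/(k - 8)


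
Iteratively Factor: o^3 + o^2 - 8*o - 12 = (o + 2)*(o^2 - o - 6) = (o - 3)*(o + 2)*(o + 2)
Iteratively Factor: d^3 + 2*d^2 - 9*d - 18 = (d + 2)*(d^2 - 9) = (d - 3)*(d + 2)*(d + 3)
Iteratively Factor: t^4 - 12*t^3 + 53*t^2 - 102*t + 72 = (t - 3)*(t^3 - 9*t^2 + 26*t - 24) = (t - 3)*(t - 2)*(t^2 - 7*t + 12) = (t - 4)*(t - 3)*(t - 2)*(t - 3)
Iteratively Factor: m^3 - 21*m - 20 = (m + 4)*(m^2 - 4*m - 5) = (m - 5)*(m + 4)*(m + 1)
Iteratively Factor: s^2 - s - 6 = (s - 3)*(s + 2)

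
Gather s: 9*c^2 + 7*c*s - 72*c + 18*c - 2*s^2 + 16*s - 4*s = 9*c^2 - 54*c - 2*s^2 + s*(7*c + 12)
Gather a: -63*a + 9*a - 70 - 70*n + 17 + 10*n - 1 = -54*a - 60*n - 54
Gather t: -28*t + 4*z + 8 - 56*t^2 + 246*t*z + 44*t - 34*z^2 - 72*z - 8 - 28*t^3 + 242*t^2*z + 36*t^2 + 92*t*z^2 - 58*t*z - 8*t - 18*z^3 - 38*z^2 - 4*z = -28*t^3 + t^2*(242*z - 20) + t*(92*z^2 + 188*z + 8) - 18*z^3 - 72*z^2 - 72*z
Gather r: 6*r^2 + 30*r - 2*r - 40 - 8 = 6*r^2 + 28*r - 48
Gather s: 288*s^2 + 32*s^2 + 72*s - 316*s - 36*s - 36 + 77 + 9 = 320*s^2 - 280*s + 50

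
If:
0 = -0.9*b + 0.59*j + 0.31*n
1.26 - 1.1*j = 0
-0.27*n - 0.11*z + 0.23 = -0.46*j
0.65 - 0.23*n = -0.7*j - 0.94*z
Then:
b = 1.83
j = 1.15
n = 3.12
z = -0.78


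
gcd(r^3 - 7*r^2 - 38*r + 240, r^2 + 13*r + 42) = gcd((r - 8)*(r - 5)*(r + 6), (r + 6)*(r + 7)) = r + 6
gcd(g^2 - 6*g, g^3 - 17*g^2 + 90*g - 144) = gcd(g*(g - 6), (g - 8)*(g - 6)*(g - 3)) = g - 6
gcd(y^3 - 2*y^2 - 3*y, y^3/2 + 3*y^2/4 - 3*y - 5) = 1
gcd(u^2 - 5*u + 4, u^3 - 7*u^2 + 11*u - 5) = u - 1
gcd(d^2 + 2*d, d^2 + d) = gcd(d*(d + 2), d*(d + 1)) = d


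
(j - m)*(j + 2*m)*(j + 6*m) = j^3 + 7*j^2*m + 4*j*m^2 - 12*m^3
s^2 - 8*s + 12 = (s - 6)*(s - 2)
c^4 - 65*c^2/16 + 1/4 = (c - 2)*(c - 1/4)*(c + 1/4)*(c + 2)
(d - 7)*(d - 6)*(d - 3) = d^3 - 16*d^2 + 81*d - 126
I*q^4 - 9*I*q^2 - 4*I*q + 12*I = (q - 3)*(q + 2)^2*(I*q - I)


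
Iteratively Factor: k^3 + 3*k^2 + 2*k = (k)*(k^2 + 3*k + 2) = k*(k + 2)*(k + 1)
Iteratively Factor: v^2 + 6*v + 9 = (v + 3)*(v + 3)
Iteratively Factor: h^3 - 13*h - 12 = (h - 4)*(h^2 + 4*h + 3) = (h - 4)*(h + 3)*(h + 1)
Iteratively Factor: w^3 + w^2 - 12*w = (w)*(w^2 + w - 12) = w*(w - 3)*(w + 4)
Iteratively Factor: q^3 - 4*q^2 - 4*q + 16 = (q - 4)*(q^2 - 4) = (q - 4)*(q + 2)*(q - 2)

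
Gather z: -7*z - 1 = -7*z - 1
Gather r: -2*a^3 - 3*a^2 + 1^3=-2*a^3 - 3*a^2 + 1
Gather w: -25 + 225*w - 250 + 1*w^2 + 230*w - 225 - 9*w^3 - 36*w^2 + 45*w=-9*w^3 - 35*w^2 + 500*w - 500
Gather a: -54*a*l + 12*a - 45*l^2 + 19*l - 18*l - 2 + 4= a*(12 - 54*l) - 45*l^2 + l + 2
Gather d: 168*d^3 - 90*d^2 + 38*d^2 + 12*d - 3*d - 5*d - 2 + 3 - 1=168*d^3 - 52*d^2 + 4*d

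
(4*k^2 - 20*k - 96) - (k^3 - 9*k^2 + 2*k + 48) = -k^3 + 13*k^2 - 22*k - 144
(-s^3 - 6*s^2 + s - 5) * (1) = -s^3 - 6*s^2 + s - 5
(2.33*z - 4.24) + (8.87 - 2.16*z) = 0.17*z + 4.63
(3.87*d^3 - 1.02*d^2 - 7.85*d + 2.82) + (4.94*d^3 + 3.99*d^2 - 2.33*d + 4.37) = 8.81*d^3 + 2.97*d^2 - 10.18*d + 7.19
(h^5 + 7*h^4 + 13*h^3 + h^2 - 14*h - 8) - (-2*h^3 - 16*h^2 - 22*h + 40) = h^5 + 7*h^4 + 15*h^3 + 17*h^2 + 8*h - 48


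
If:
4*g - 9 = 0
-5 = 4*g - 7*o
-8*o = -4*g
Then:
No Solution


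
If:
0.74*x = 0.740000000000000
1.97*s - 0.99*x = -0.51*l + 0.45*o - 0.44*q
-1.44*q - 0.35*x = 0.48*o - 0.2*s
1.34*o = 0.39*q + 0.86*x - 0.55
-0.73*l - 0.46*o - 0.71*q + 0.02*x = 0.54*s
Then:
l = -0.39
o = 0.17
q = -0.20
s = 0.69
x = 1.00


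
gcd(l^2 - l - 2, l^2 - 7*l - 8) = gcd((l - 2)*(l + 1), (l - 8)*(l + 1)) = l + 1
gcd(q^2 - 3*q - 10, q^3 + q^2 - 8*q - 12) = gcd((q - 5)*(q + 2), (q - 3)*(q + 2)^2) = q + 2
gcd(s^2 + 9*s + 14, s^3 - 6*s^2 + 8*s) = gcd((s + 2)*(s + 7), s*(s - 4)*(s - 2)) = 1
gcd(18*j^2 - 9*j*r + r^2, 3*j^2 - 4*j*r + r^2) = -3*j + r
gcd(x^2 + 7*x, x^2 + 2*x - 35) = x + 7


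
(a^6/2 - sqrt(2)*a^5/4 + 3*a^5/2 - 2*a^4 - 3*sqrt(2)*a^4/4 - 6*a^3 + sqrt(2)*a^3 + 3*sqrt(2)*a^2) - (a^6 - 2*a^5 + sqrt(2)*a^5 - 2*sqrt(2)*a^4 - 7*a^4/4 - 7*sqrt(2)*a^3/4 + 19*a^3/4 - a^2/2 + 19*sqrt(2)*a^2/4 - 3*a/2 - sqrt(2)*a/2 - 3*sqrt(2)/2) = -a^6/2 - 5*sqrt(2)*a^5/4 + 7*a^5/2 - a^4/4 + 5*sqrt(2)*a^4/4 - 43*a^3/4 + 11*sqrt(2)*a^3/4 - 7*sqrt(2)*a^2/4 + a^2/2 + sqrt(2)*a/2 + 3*a/2 + 3*sqrt(2)/2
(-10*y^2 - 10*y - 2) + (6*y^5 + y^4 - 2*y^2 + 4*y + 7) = 6*y^5 + y^4 - 12*y^2 - 6*y + 5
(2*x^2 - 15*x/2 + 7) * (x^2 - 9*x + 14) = 2*x^4 - 51*x^3/2 + 205*x^2/2 - 168*x + 98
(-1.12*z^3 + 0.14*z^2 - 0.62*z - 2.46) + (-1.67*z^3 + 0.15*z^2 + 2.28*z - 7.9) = -2.79*z^3 + 0.29*z^2 + 1.66*z - 10.36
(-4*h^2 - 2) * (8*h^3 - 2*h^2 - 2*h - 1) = -32*h^5 + 8*h^4 - 8*h^3 + 8*h^2 + 4*h + 2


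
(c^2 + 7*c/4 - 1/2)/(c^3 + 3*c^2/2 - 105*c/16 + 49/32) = 8*(c + 2)/(8*c^2 + 14*c - 49)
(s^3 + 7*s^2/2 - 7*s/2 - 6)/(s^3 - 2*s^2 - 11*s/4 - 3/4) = 2*(-2*s^3 - 7*s^2 + 7*s + 12)/(-4*s^3 + 8*s^2 + 11*s + 3)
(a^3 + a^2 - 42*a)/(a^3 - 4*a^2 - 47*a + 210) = a/(a - 5)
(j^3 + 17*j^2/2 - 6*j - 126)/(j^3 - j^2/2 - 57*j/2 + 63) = (j + 6)/(j - 3)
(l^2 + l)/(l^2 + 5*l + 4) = l/(l + 4)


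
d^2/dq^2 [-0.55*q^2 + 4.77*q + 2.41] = -1.10000000000000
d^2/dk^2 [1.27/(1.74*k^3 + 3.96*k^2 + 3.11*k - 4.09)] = (-(13.2588*k + 10.0584)*(1.74*k^3 + 3.96*k^2 + 3.11*k - 4.09) + 1.27*(5.22*k^2 + 7.92*k + 3.11)*(10.44*k^2 + 15.84*k + 6.22))/(1.74*k^3 + 3.96*k^2 + 3.11*k - 4.09)^3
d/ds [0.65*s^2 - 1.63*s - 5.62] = 1.3*s - 1.63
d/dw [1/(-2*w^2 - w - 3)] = (4*w + 1)/(2*w^2 + w + 3)^2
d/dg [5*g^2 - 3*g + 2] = 10*g - 3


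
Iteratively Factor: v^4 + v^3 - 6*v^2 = (v)*(v^3 + v^2 - 6*v) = v*(v + 3)*(v^2 - 2*v) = v*(v - 2)*(v + 3)*(v)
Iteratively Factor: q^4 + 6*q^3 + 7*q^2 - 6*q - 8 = (q + 2)*(q^3 + 4*q^2 - q - 4) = (q + 2)*(q + 4)*(q^2 - 1) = (q - 1)*(q + 2)*(q + 4)*(q + 1)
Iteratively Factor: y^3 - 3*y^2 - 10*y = (y - 5)*(y^2 + 2*y) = (y - 5)*(y + 2)*(y)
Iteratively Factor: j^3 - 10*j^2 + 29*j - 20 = (j - 4)*(j^2 - 6*j + 5) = (j - 4)*(j - 1)*(j - 5)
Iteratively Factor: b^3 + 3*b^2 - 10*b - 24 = (b + 4)*(b^2 - b - 6) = (b - 3)*(b + 4)*(b + 2)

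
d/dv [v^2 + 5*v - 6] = 2*v + 5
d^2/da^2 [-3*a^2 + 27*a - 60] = -6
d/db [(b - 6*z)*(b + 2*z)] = 2*b - 4*z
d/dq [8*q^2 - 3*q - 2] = 16*q - 3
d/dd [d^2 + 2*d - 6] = 2*d + 2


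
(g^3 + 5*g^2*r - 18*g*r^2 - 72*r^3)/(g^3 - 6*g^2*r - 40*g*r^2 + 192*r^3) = (-g - 3*r)/(-g + 8*r)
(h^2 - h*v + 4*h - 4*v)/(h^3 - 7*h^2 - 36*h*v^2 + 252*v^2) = (h^2 - h*v + 4*h - 4*v)/(h^3 - 7*h^2 - 36*h*v^2 + 252*v^2)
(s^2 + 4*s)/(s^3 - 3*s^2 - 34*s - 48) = s*(s + 4)/(s^3 - 3*s^2 - 34*s - 48)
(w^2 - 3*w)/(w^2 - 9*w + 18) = w/(w - 6)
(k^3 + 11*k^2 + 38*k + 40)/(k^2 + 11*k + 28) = (k^2 + 7*k + 10)/(k + 7)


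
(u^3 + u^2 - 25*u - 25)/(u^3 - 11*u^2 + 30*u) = (u^2 + 6*u + 5)/(u*(u - 6))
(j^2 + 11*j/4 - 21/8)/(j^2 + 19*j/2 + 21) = (j - 3/4)/(j + 6)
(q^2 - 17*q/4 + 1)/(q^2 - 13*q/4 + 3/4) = (q - 4)/(q - 3)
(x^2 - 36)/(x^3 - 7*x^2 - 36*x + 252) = 1/(x - 7)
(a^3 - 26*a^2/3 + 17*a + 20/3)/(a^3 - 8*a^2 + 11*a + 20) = (a + 1/3)/(a + 1)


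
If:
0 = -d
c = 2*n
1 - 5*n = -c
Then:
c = 2/3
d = 0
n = 1/3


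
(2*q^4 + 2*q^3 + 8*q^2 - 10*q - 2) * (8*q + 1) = 16*q^5 + 18*q^4 + 66*q^3 - 72*q^2 - 26*q - 2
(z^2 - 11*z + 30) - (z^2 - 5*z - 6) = 36 - 6*z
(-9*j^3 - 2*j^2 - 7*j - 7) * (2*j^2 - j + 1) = -18*j^5 + 5*j^4 - 21*j^3 - 9*j^2 - 7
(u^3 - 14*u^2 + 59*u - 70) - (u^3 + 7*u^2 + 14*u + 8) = -21*u^2 + 45*u - 78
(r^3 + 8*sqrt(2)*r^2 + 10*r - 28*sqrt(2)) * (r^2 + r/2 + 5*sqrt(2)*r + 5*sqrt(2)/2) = r^5 + r^4/2 + 13*sqrt(2)*r^4 + 13*sqrt(2)*r^3/2 + 90*r^3 + 22*sqrt(2)*r^2 + 45*r^2 - 280*r + 11*sqrt(2)*r - 140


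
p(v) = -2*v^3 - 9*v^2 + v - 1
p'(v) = -6*v^2 - 18*v + 1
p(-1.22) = -11.98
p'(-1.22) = 14.03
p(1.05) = -12.19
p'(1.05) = -24.52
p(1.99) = -50.41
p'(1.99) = -58.58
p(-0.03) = -1.04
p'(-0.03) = 1.53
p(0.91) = -9.05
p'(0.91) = -20.35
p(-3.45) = -29.45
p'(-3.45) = -8.32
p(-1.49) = -15.86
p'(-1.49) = 14.50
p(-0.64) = -4.80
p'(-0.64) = 10.06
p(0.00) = -1.00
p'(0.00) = 1.00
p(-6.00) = 101.00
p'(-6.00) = -107.00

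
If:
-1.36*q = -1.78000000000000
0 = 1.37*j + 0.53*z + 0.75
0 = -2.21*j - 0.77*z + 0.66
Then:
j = 7.97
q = 1.31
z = -22.01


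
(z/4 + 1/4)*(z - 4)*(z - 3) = z^3/4 - 3*z^2/2 + 5*z/4 + 3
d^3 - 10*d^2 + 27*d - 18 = (d - 6)*(d - 3)*(d - 1)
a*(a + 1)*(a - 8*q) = a^3 - 8*a^2*q + a^2 - 8*a*q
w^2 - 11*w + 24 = (w - 8)*(w - 3)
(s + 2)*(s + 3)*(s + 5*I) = s^3 + 5*s^2 + 5*I*s^2 + 6*s + 25*I*s + 30*I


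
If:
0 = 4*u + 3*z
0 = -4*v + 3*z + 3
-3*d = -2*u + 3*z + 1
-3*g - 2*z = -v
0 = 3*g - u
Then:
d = -31/12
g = -3/8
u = -9/8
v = 15/8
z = 3/2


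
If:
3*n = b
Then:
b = 3*n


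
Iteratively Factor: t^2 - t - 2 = (t - 2)*(t + 1)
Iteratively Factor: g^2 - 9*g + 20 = (g - 4)*(g - 5)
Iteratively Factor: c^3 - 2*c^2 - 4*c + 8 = (c - 2)*(c^2 - 4) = (c - 2)^2*(c + 2)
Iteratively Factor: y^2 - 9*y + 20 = (y - 4)*(y - 5)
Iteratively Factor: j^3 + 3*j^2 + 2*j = (j)*(j^2 + 3*j + 2) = j*(j + 1)*(j + 2)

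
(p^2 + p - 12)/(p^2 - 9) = (p + 4)/(p + 3)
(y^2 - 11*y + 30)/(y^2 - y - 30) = (y - 5)/(y + 5)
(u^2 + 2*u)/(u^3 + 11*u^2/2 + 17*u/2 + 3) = 2*u/(2*u^2 + 7*u + 3)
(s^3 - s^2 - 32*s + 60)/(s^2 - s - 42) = (s^2 - 7*s + 10)/(s - 7)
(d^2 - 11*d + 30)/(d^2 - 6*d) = (d - 5)/d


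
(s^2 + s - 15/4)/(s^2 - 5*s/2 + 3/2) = (s + 5/2)/(s - 1)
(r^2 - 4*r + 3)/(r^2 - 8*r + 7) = (r - 3)/(r - 7)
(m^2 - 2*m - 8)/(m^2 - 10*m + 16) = (m^2 - 2*m - 8)/(m^2 - 10*m + 16)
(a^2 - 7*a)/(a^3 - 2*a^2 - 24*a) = (7 - a)/(-a^2 + 2*a + 24)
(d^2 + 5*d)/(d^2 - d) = (d + 5)/(d - 1)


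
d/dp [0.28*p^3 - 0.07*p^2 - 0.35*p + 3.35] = 0.84*p^2 - 0.14*p - 0.35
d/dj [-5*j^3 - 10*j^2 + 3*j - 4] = -15*j^2 - 20*j + 3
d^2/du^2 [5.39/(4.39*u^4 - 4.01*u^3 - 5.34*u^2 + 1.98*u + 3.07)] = ((-283.9452*u^2 + 129.6834*u + 57.5652)*(4.39*u^4 - 4.01*u^3 - 5.34*u^2 + 1.98*u + 3.07) + 5.39*(17.56*u^3 - 12.03*u^2 - 10.68*u + 1.98)*(35.12*u^3 - 24.06*u^2 - 21.36*u + 3.96))/(4.39*u^4 - 4.01*u^3 - 5.34*u^2 + 1.98*u + 3.07)^3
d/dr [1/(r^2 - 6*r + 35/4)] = 32*(3 - r)/(4*r^2 - 24*r + 35)^2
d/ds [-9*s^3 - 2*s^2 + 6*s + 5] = -27*s^2 - 4*s + 6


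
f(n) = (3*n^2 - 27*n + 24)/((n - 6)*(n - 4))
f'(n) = (6*n - 27)/((n - 6)*(n - 4)) - (3*n^2 - 27*n + 24)/((n - 6)*(n - 4)^2) - (3*n^2 - 27*n + 24)/((n - 6)^2*(n - 4))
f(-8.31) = 2.59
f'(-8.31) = -0.05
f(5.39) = 40.54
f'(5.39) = 31.00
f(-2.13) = 1.91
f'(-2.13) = -0.25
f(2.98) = -9.68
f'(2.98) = -15.66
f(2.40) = -4.08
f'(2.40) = -5.87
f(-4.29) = 2.29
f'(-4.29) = -0.12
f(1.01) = -0.01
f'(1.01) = -1.41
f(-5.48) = 2.41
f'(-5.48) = -0.09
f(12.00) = 2.75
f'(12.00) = 0.14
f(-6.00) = 2.45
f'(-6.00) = -0.08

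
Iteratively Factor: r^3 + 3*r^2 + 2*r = (r + 2)*(r^2 + r) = (r + 1)*(r + 2)*(r)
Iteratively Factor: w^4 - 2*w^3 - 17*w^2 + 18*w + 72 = (w - 3)*(w^3 + w^2 - 14*w - 24) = (w - 3)*(w + 2)*(w^2 - w - 12) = (w - 4)*(w - 3)*(w + 2)*(w + 3)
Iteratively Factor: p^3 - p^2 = (p - 1)*(p^2) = p*(p - 1)*(p)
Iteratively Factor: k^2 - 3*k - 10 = (k - 5)*(k + 2)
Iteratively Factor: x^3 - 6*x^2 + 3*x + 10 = (x - 5)*(x^2 - x - 2) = (x - 5)*(x + 1)*(x - 2)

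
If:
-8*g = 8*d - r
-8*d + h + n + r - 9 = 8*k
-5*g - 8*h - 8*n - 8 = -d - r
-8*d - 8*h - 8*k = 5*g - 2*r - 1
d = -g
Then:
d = 32*n/7 + 76/7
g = -32*n/7 - 76/7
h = 17*n/7 + 50/7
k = -29*n/7 - 621/56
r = 0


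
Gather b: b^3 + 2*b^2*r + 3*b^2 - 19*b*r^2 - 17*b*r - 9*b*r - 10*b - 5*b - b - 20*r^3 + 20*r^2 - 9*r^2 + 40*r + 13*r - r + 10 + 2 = b^3 + b^2*(2*r + 3) + b*(-19*r^2 - 26*r - 16) - 20*r^3 + 11*r^2 + 52*r + 12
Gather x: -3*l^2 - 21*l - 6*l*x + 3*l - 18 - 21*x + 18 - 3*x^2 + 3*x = -3*l^2 - 18*l - 3*x^2 + x*(-6*l - 18)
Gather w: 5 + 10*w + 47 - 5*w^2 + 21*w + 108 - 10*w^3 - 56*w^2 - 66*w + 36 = -10*w^3 - 61*w^2 - 35*w + 196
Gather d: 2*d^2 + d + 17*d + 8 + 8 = 2*d^2 + 18*d + 16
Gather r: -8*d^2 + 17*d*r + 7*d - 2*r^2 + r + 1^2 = -8*d^2 + 7*d - 2*r^2 + r*(17*d + 1) + 1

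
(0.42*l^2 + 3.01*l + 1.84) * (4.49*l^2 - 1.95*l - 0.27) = 1.8858*l^4 + 12.6959*l^3 + 2.2787*l^2 - 4.4007*l - 0.4968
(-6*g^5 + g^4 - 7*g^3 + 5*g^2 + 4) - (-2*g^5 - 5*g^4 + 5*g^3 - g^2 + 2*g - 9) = -4*g^5 + 6*g^4 - 12*g^3 + 6*g^2 - 2*g + 13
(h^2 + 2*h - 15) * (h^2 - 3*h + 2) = h^4 - h^3 - 19*h^2 + 49*h - 30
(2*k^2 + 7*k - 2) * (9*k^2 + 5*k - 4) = 18*k^4 + 73*k^3 + 9*k^2 - 38*k + 8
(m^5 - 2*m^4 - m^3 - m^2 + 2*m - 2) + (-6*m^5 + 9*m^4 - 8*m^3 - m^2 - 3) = -5*m^5 + 7*m^4 - 9*m^3 - 2*m^2 + 2*m - 5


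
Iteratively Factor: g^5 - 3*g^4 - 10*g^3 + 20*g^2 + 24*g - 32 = (g - 4)*(g^4 + g^3 - 6*g^2 - 4*g + 8) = (g - 4)*(g - 1)*(g^3 + 2*g^2 - 4*g - 8) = (g - 4)*(g - 1)*(g + 2)*(g^2 - 4) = (g - 4)*(g - 2)*(g - 1)*(g + 2)*(g + 2)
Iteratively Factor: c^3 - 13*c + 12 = (c - 1)*(c^2 + c - 12) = (c - 1)*(c + 4)*(c - 3)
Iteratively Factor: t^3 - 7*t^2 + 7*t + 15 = (t - 5)*(t^2 - 2*t - 3) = (t - 5)*(t + 1)*(t - 3)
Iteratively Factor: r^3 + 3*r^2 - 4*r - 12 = (r - 2)*(r^2 + 5*r + 6) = (r - 2)*(r + 2)*(r + 3)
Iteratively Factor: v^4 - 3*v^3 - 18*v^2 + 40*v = (v)*(v^3 - 3*v^2 - 18*v + 40) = v*(v - 5)*(v^2 + 2*v - 8) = v*(v - 5)*(v + 4)*(v - 2)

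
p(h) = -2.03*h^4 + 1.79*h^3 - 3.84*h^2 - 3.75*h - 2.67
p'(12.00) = -13353.99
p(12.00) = -39601.59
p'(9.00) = -5557.38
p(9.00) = -12361.38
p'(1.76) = -44.90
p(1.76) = -30.88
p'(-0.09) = -3.01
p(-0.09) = -2.37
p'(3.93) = -443.86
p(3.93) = -452.31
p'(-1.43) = 41.96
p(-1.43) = -18.88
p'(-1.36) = 37.05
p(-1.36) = -16.12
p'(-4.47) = 863.11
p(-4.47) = -1032.96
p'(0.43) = -6.71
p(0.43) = -4.92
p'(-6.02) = 2008.61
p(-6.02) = -3175.91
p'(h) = -8.12*h^3 + 5.37*h^2 - 7.68*h - 3.75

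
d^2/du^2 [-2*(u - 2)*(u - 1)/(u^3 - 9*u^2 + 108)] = 4*(-u^4 - 3*u^3 - 93*u^2 + 135*u - 378)/(u^7 - 15*u^6 + 27*u^5 + 459*u^4 - 1296*u^3 - 5832*u^2 + 11664*u + 34992)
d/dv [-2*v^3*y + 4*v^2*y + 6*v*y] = 2*y*(-3*v^2 + 4*v + 3)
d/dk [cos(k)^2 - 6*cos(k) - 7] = 2*(3 - cos(k))*sin(k)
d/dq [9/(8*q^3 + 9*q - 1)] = 27*(-8*q^2 - 3)/(8*q^3 + 9*q - 1)^2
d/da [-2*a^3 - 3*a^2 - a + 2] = -6*a^2 - 6*a - 1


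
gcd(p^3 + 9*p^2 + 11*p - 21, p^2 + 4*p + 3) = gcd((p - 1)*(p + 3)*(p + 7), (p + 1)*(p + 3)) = p + 3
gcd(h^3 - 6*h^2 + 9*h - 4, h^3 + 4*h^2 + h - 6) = h - 1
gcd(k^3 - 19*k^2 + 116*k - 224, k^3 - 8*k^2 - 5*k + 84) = k^2 - 11*k + 28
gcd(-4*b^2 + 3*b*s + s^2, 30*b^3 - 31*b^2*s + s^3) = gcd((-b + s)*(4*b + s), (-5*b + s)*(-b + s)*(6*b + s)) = -b + s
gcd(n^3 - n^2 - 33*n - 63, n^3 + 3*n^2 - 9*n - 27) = n^2 + 6*n + 9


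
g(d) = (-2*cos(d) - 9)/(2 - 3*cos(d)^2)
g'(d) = 2*sin(d)/(2 - 3*cos(d)^2) - 6*(-2*cos(d) - 9)*sin(d)*cos(d)/(2 - 3*cos(d)^2)^2 = 2*(3*cos(d)^2 + 27*cos(d) + 2)*sin(d)/(3*sin(d)^2 - 1)^2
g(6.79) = 36.66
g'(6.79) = 315.11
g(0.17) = 12.00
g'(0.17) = 12.77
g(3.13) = 7.00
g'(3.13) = -0.51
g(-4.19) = -6.39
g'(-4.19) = -11.84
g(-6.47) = 12.23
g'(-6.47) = -14.52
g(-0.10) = 11.33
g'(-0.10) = -6.75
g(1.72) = -4.50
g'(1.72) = -1.03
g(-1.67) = -4.47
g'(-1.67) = 0.33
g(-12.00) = 78.43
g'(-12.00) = 1555.78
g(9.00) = 14.63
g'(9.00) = -68.90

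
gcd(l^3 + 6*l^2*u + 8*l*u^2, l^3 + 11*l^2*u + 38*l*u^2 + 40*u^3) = l^2 + 6*l*u + 8*u^2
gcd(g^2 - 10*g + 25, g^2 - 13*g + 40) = g - 5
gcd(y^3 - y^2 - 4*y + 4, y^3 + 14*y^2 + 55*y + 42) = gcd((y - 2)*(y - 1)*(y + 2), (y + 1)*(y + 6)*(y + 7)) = 1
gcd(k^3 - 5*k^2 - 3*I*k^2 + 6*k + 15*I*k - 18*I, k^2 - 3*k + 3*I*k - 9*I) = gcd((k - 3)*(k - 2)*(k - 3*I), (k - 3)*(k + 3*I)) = k - 3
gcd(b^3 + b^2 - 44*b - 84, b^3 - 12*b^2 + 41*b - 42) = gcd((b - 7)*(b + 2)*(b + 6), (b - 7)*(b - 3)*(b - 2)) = b - 7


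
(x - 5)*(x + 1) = x^2 - 4*x - 5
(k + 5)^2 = k^2 + 10*k + 25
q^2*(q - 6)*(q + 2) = q^4 - 4*q^3 - 12*q^2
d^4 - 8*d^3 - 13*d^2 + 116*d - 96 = (d - 8)*(d - 3)*(d - 1)*(d + 4)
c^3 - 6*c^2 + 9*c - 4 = (c - 4)*(c - 1)^2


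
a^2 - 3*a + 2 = (a - 2)*(a - 1)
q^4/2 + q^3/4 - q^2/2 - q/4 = q*(q/2 + 1/2)*(q - 1)*(q + 1/2)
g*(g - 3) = g^2 - 3*g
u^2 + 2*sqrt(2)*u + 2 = (u + sqrt(2))^2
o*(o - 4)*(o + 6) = o^3 + 2*o^2 - 24*o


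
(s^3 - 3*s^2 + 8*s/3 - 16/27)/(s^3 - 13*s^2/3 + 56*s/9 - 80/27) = (3*s - 1)/(3*s - 5)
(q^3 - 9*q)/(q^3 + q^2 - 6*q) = (q - 3)/(q - 2)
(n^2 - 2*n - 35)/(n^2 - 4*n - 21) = (n + 5)/(n + 3)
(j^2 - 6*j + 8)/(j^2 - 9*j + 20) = (j - 2)/(j - 5)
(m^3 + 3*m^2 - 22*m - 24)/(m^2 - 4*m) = m + 7 + 6/m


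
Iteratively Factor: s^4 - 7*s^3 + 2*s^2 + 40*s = (s + 2)*(s^3 - 9*s^2 + 20*s) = s*(s + 2)*(s^2 - 9*s + 20) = s*(s - 4)*(s + 2)*(s - 5)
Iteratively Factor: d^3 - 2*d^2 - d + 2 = (d - 2)*(d^2 - 1) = (d - 2)*(d - 1)*(d + 1)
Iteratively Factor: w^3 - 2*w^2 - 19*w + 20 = (w + 4)*(w^2 - 6*w + 5) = (w - 1)*(w + 4)*(w - 5)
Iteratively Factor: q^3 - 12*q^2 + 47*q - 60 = (q - 4)*(q^2 - 8*q + 15) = (q - 4)*(q - 3)*(q - 5)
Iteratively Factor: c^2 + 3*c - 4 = (c - 1)*(c + 4)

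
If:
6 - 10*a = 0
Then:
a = 3/5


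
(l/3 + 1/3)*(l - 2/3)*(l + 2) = l^3/3 + 7*l^2/9 - 4/9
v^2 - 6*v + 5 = (v - 5)*(v - 1)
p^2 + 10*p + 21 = (p + 3)*(p + 7)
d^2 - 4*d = d*(d - 4)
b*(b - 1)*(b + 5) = b^3 + 4*b^2 - 5*b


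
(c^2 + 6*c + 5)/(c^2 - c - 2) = (c + 5)/(c - 2)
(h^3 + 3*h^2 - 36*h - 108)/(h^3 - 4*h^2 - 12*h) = (h^2 + 9*h + 18)/(h*(h + 2))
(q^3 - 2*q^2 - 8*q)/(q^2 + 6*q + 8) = q*(q - 4)/(q + 4)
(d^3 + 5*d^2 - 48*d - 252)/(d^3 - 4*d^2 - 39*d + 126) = (d + 6)/(d - 3)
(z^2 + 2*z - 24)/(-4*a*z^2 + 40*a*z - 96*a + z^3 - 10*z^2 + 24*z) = (z + 6)/(-4*a*z + 24*a + z^2 - 6*z)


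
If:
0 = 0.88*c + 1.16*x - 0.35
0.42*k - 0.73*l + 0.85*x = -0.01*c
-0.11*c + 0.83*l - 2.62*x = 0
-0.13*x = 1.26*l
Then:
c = 0.42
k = 0.03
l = 0.00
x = -0.02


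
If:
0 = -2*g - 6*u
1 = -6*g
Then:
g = -1/6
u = 1/18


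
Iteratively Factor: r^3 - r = (r - 1)*(r^2 + r) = (r - 1)*(r + 1)*(r)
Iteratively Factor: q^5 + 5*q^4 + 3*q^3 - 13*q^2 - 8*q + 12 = (q + 3)*(q^4 + 2*q^3 - 3*q^2 - 4*q + 4) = (q - 1)*(q + 3)*(q^3 + 3*q^2 - 4) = (q - 1)*(q + 2)*(q + 3)*(q^2 + q - 2) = (q - 1)*(q + 2)^2*(q + 3)*(q - 1)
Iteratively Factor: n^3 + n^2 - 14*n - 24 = (n + 2)*(n^2 - n - 12) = (n - 4)*(n + 2)*(n + 3)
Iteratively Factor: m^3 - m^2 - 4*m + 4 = (m - 1)*(m^2 - 4) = (m - 1)*(m + 2)*(m - 2)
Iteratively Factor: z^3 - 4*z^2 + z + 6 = (z - 2)*(z^2 - 2*z - 3) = (z - 3)*(z - 2)*(z + 1)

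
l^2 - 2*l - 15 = (l - 5)*(l + 3)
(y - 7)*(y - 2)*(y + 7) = y^3 - 2*y^2 - 49*y + 98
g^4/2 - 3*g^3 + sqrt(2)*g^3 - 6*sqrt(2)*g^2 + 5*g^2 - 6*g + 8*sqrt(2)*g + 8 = (g - 4)*(g - 2)*(sqrt(2)*g/2 + 1)^2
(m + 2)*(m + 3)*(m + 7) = m^3 + 12*m^2 + 41*m + 42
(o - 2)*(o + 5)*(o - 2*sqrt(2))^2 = o^4 - 4*sqrt(2)*o^3 + 3*o^3 - 12*sqrt(2)*o^2 - 2*o^2 + 24*o + 40*sqrt(2)*o - 80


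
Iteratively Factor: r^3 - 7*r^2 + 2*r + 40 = (r - 5)*(r^2 - 2*r - 8) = (r - 5)*(r + 2)*(r - 4)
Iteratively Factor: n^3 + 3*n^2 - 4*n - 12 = (n + 3)*(n^2 - 4) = (n + 2)*(n + 3)*(n - 2)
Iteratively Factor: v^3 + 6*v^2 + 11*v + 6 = (v + 2)*(v^2 + 4*v + 3) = (v + 2)*(v + 3)*(v + 1)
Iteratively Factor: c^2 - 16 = (c - 4)*(c + 4)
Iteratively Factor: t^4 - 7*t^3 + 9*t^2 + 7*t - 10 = (t + 1)*(t^3 - 8*t^2 + 17*t - 10) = (t - 5)*(t + 1)*(t^2 - 3*t + 2) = (t - 5)*(t - 1)*(t + 1)*(t - 2)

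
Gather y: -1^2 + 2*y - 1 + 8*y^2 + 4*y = 8*y^2 + 6*y - 2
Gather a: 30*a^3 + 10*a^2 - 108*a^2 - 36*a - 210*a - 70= 30*a^3 - 98*a^2 - 246*a - 70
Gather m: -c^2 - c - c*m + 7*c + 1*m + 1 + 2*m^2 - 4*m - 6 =-c^2 + 6*c + 2*m^2 + m*(-c - 3) - 5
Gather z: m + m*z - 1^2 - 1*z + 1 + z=m*z + m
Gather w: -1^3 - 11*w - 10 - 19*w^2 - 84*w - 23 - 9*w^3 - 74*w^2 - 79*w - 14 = -9*w^3 - 93*w^2 - 174*w - 48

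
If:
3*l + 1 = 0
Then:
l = -1/3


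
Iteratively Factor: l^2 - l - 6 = (l - 3)*(l + 2)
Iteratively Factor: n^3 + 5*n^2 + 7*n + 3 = (n + 3)*(n^2 + 2*n + 1) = (n + 1)*(n + 3)*(n + 1)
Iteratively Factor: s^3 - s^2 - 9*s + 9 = (s - 3)*(s^2 + 2*s - 3) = (s - 3)*(s - 1)*(s + 3)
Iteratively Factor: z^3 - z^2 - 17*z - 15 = (z - 5)*(z^2 + 4*z + 3) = (z - 5)*(z + 3)*(z + 1)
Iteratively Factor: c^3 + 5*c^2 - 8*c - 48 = (c + 4)*(c^2 + c - 12) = (c - 3)*(c + 4)*(c + 4)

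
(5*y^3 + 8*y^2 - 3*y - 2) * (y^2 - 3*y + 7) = 5*y^5 - 7*y^4 + 8*y^3 + 63*y^2 - 15*y - 14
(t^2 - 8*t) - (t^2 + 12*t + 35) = -20*t - 35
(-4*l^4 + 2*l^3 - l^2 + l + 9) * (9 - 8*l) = 32*l^5 - 52*l^4 + 26*l^3 - 17*l^2 - 63*l + 81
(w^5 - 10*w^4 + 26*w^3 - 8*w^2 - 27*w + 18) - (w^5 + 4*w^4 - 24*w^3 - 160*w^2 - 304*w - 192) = -14*w^4 + 50*w^3 + 152*w^2 + 277*w + 210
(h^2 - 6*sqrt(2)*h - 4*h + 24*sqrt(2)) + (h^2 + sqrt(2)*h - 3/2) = 2*h^2 - 5*sqrt(2)*h - 4*h - 3/2 + 24*sqrt(2)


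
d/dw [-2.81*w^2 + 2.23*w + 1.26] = 2.23 - 5.62*w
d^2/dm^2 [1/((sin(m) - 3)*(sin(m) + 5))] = (-4*sin(m)^4 - 6*sin(m)^3 - 58*sin(m)^2 - 18*sin(m) + 38)/((sin(m) - 3)^3*(sin(m) + 5)^3)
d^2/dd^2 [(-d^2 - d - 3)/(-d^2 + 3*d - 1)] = 4*(2*d^3 + 3*d^2 - 15*d + 14)/(d^6 - 9*d^5 + 30*d^4 - 45*d^3 + 30*d^2 - 9*d + 1)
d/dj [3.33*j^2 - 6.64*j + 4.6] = 6.66*j - 6.64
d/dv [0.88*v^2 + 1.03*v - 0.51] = 1.76*v + 1.03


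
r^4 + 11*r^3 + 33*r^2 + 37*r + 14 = (r + 1)^2*(r + 2)*(r + 7)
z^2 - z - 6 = (z - 3)*(z + 2)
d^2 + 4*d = d*(d + 4)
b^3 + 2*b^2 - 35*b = b*(b - 5)*(b + 7)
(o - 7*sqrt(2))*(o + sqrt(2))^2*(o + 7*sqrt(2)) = o^4 + 2*sqrt(2)*o^3 - 96*o^2 - 196*sqrt(2)*o - 196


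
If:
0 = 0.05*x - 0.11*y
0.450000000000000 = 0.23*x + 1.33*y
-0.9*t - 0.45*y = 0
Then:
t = -0.12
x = 0.54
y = 0.25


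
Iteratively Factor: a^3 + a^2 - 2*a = (a)*(a^2 + a - 2) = a*(a - 1)*(a + 2)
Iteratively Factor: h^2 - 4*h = (h)*(h - 4)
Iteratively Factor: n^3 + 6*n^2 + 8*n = (n)*(n^2 + 6*n + 8) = n*(n + 4)*(n + 2)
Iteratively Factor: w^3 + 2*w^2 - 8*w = (w)*(w^2 + 2*w - 8) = w*(w - 2)*(w + 4)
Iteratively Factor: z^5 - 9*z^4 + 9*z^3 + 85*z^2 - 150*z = (z - 5)*(z^4 - 4*z^3 - 11*z^2 + 30*z) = (z - 5)^2*(z^3 + z^2 - 6*z) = (z - 5)^2*(z - 2)*(z^2 + 3*z) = z*(z - 5)^2*(z - 2)*(z + 3)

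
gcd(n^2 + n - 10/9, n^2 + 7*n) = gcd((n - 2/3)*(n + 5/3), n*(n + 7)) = 1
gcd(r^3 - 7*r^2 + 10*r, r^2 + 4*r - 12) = r - 2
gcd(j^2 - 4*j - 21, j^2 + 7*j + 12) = j + 3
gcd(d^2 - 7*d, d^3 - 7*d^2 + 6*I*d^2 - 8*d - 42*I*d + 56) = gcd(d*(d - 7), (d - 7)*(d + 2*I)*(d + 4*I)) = d - 7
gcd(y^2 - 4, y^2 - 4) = y^2 - 4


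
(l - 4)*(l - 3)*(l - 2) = l^3 - 9*l^2 + 26*l - 24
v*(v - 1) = v^2 - v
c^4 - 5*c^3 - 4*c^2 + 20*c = c*(c - 5)*(c - 2)*(c + 2)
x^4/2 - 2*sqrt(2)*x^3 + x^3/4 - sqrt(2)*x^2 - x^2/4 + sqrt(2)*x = x*(x/2 + 1/2)*(x - 1/2)*(x - 4*sqrt(2))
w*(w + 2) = w^2 + 2*w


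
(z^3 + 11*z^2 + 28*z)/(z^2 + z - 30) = z*(z^2 + 11*z + 28)/(z^2 + z - 30)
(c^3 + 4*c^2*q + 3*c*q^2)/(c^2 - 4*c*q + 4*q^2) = c*(c^2 + 4*c*q + 3*q^2)/(c^2 - 4*c*q + 4*q^2)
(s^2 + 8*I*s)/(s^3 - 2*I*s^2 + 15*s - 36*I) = s*(s + 8*I)/(s^3 - 2*I*s^2 + 15*s - 36*I)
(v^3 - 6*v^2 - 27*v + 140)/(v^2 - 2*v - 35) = v - 4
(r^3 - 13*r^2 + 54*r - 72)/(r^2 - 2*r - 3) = (r^2 - 10*r + 24)/(r + 1)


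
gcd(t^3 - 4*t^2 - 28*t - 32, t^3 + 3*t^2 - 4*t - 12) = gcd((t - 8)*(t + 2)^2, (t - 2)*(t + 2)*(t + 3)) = t + 2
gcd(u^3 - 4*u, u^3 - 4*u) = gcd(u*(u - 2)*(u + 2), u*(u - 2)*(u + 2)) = u^3 - 4*u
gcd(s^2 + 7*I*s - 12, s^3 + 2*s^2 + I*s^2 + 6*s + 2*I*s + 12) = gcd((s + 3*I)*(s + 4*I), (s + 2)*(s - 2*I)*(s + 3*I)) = s + 3*I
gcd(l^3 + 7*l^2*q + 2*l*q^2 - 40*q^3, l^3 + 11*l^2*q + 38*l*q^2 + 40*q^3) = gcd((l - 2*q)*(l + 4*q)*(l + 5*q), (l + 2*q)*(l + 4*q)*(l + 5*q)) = l^2 + 9*l*q + 20*q^2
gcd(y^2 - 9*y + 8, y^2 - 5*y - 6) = 1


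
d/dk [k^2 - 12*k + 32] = 2*k - 12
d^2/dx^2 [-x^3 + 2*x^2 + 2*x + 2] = 4 - 6*x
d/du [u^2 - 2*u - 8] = 2*u - 2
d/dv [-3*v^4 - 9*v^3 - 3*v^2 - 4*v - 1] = -12*v^3 - 27*v^2 - 6*v - 4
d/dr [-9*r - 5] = -9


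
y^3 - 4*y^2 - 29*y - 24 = (y - 8)*(y + 1)*(y + 3)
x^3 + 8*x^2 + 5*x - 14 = (x - 1)*(x + 2)*(x + 7)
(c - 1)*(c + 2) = c^2 + c - 2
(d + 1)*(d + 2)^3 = d^4 + 7*d^3 + 18*d^2 + 20*d + 8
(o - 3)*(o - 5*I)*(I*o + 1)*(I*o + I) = -o^4 + 2*o^3 + 6*I*o^3 + 8*o^2 - 12*I*o^2 - 10*o - 18*I*o - 15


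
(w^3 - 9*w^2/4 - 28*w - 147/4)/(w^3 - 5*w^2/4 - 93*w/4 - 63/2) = (w - 7)/(w - 6)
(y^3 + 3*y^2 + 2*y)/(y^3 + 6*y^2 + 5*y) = (y + 2)/(y + 5)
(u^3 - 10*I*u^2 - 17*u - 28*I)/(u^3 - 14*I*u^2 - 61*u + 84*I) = (u + I)/(u - 3*I)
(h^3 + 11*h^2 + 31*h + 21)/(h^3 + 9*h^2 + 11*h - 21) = (h + 1)/(h - 1)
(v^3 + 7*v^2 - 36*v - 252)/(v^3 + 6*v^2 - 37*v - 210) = (v + 6)/(v + 5)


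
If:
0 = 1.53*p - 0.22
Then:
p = 0.14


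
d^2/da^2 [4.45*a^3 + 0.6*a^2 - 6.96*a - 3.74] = 26.7*a + 1.2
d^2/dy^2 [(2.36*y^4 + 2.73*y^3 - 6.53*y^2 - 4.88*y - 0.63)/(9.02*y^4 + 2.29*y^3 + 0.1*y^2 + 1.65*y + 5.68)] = (-9.09494701772928e-13*y^10 + 346.732407999998*y^9 - 3200.472792*y^8 - 6010.020588*y^7 - 5700.74557*y^6 - 3004.683402*y^5 + 8177.044074*y^4 + 6554.289854*y^3 + 2224.145886*y^2 + 593.632668*y - 332.590894)/(733.870808*y^12 + 558.945948*y^11 + 166.313466*y^10 + 427.136449*y^9 + 1592.717466*y^8 + 738.906459*y^7 + 196.038574*y^6 + 533.770035*y^5 + 1002.778974*y^4 + 231.758013*y^3 + 56.07012*y^2 + 159.69888*y + 183.250432)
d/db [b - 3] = 1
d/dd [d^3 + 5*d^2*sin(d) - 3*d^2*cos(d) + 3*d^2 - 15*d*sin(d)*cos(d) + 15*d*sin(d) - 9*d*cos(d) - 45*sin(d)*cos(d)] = 3*d^2*sin(d) + 5*d^2*cos(d) + 3*d^2 + 19*d*sin(d) + 9*d*cos(d) - 15*d*cos(2*d) + 6*d + 15*sin(d) - 15*sin(2*d)/2 - 9*cos(d) - 45*cos(2*d)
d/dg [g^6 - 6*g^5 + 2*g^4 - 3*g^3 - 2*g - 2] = 6*g^5 - 30*g^4 + 8*g^3 - 9*g^2 - 2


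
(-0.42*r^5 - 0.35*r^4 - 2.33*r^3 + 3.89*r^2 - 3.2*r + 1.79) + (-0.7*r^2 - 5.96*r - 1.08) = -0.42*r^5 - 0.35*r^4 - 2.33*r^3 + 3.19*r^2 - 9.16*r + 0.71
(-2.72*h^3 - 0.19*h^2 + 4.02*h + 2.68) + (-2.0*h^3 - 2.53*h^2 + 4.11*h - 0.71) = -4.72*h^3 - 2.72*h^2 + 8.13*h + 1.97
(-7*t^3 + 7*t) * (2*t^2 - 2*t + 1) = -14*t^5 + 14*t^4 + 7*t^3 - 14*t^2 + 7*t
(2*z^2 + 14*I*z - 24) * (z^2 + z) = 2*z^4 + 2*z^3 + 14*I*z^3 - 24*z^2 + 14*I*z^2 - 24*z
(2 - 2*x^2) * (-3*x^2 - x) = 6*x^4 + 2*x^3 - 6*x^2 - 2*x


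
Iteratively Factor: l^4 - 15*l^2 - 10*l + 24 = (l - 4)*(l^3 + 4*l^2 + l - 6) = (l - 4)*(l + 3)*(l^2 + l - 2) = (l - 4)*(l - 1)*(l + 3)*(l + 2)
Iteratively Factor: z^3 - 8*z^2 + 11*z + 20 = (z - 5)*(z^2 - 3*z - 4) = (z - 5)*(z + 1)*(z - 4)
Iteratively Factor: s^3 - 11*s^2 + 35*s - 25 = (s - 5)*(s^2 - 6*s + 5) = (s - 5)^2*(s - 1)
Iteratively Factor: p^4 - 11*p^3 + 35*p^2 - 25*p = (p)*(p^3 - 11*p^2 + 35*p - 25) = p*(p - 5)*(p^2 - 6*p + 5) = p*(p - 5)*(p - 1)*(p - 5)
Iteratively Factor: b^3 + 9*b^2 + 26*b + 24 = (b + 4)*(b^2 + 5*b + 6) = (b + 2)*(b + 4)*(b + 3)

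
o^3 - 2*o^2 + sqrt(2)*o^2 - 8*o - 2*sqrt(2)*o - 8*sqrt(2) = (o - 4)*(o + 2)*(o + sqrt(2))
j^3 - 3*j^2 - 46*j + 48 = (j - 8)*(j - 1)*(j + 6)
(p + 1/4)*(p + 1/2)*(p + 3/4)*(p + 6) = p^4 + 15*p^3/2 + 155*p^2/16 + 135*p/32 + 9/16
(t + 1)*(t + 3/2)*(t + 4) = t^3 + 13*t^2/2 + 23*t/2 + 6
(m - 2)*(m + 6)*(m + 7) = m^3 + 11*m^2 + 16*m - 84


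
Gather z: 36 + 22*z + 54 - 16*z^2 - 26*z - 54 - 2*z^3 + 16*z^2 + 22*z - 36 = -2*z^3 + 18*z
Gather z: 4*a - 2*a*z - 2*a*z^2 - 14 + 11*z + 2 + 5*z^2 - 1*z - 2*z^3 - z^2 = 4*a - 2*z^3 + z^2*(4 - 2*a) + z*(10 - 2*a) - 12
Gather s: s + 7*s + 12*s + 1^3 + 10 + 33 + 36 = 20*s + 80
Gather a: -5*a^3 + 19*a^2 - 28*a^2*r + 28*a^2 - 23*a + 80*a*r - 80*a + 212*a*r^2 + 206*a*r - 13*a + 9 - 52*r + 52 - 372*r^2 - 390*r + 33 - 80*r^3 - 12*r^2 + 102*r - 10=-5*a^3 + a^2*(47 - 28*r) + a*(212*r^2 + 286*r - 116) - 80*r^3 - 384*r^2 - 340*r + 84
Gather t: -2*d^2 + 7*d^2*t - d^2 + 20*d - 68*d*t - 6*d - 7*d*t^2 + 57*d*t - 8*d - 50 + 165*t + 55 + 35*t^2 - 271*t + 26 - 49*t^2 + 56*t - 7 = -3*d^2 + 6*d + t^2*(-7*d - 14) + t*(7*d^2 - 11*d - 50) + 24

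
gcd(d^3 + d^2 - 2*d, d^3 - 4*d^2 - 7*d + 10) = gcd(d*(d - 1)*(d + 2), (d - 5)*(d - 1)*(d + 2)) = d^2 + d - 2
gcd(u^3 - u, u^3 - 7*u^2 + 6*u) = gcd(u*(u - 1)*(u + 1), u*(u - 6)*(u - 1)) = u^2 - u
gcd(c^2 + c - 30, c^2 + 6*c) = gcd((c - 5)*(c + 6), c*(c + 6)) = c + 6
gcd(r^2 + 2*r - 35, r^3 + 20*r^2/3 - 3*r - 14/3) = r + 7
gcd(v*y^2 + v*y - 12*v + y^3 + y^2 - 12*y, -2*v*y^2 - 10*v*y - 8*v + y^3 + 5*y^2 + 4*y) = y + 4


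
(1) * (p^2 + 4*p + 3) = p^2 + 4*p + 3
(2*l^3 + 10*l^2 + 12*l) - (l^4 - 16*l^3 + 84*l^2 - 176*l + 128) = -l^4 + 18*l^3 - 74*l^2 + 188*l - 128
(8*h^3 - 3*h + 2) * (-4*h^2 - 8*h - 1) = -32*h^5 - 64*h^4 + 4*h^3 + 16*h^2 - 13*h - 2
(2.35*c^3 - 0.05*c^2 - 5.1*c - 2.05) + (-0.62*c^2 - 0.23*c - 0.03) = 2.35*c^3 - 0.67*c^2 - 5.33*c - 2.08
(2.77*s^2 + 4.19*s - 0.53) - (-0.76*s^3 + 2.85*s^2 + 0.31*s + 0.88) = 0.76*s^3 - 0.0800000000000001*s^2 + 3.88*s - 1.41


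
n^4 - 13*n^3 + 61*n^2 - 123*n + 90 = (n - 5)*(n - 3)^2*(n - 2)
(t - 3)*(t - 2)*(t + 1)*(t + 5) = t^4 + t^3 - 19*t^2 + 11*t + 30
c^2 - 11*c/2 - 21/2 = (c - 7)*(c + 3/2)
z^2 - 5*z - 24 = (z - 8)*(z + 3)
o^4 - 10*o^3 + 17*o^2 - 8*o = o*(o - 8)*(o - 1)^2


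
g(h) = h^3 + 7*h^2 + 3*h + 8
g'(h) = 3*h^2 + 14*h + 3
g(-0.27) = 7.68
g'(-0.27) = -0.56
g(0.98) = 18.60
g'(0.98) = 19.60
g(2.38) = 68.27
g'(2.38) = 53.31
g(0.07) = 8.24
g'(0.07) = 3.99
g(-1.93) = 21.10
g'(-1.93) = -12.85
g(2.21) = 59.61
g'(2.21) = 48.59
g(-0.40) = 7.86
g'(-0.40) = -2.12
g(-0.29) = 7.69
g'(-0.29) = -0.81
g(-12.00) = -748.00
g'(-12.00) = 267.00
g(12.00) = 2780.00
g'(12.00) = 603.00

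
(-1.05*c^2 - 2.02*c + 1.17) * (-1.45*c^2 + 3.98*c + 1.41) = 1.5225*c^4 - 1.25*c^3 - 11.2166*c^2 + 1.8084*c + 1.6497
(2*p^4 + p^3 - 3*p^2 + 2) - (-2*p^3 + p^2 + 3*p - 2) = 2*p^4 + 3*p^3 - 4*p^2 - 3*p + 4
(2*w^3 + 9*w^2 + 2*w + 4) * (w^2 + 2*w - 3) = 2*w^5 + 13*w^4 + 14*w^3 - 19*w^2 + 2*w - 12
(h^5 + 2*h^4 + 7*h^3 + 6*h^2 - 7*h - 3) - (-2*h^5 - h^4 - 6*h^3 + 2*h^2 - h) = 3*h^5 + 3*h^4 + 13*h^3 + 4*h^2 - 6*h - 3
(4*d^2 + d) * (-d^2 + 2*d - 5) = -4*d^4 + 7*d^3 - 18*d^2 - 5*d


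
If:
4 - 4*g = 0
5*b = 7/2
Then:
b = 7/10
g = 1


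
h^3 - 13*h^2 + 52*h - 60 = (h - 6)*(h - 5)*(h - 2)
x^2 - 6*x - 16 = (x - 8)*(x + 2)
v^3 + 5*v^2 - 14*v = v*(v - 2)*(v + 7)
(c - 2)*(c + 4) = c^2 + 2*c - 8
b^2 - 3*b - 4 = (b - 4)*(b + 1)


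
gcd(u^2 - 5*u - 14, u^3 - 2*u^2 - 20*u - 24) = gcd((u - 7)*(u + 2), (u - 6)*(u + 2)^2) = u + 2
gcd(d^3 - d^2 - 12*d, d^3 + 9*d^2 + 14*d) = d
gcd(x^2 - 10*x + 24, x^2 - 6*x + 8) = x - 4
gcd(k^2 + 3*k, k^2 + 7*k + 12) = k + 3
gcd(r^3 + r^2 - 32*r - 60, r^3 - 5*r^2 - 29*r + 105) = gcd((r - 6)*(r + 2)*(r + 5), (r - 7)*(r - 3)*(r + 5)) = r + 5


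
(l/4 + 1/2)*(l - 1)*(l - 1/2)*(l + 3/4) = l^4/4 + 5*l^3/16 - 17*l^2/32 - 7*l/32 + 3/16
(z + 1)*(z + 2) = z^2 + 3*z + 2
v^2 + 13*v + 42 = (v + 6)*(v + 7)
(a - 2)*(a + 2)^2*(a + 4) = a^4 + 6*a^3 + 4*a^2 - 24*a - 32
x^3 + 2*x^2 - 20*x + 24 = (x - 2)^2*(x + 6)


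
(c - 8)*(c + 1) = c^2 - 7*c - 8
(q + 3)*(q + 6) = q^2 + 9*q + 18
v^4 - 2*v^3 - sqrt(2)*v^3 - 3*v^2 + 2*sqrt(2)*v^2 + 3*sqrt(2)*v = v*(v - 3)*(v + 1)*(v - sqrt(2))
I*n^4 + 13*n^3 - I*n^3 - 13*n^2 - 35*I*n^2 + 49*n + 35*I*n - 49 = (n - 7*I)^2*(n + I)*(I*n - I)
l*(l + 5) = l^2 + 5*l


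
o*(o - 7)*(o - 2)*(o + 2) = o^4 - 7*o^3 - 4*o^2 + 28*o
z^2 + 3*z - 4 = (z - 1)*(z + 4)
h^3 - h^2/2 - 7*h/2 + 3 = (h - 3/2)*(h - 1)*(h + 2)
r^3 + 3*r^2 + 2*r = r*(r + 1)*(r + 2)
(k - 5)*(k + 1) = k^2 - 4*k - 5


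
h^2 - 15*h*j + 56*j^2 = (h - 8*j)*(h - 7*j)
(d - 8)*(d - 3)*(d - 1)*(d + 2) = d^4 - 10*d^3 + 11*d^2 + 46*d - 48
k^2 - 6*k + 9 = (k - 3)^2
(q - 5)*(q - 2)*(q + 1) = q^3 - 6*q^2 + 3*q + 10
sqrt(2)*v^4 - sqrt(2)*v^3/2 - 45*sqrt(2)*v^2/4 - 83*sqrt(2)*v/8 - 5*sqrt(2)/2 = (v - 4)*(v + 1/2)*(v + 5/2)*(sqrt(2)*v + sqrt(2)/2)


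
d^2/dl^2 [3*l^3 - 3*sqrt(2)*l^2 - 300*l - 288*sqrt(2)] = 18*l - 6*sqrt(2)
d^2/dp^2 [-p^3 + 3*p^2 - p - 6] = 6 - 6*p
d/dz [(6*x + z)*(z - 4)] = 6*x + 2*z - 4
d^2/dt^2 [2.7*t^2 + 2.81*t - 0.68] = 5.40000000000000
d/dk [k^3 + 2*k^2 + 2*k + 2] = 3*k^2 + 4*k + 2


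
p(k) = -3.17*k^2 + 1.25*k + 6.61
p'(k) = 1.25 - 6.34*k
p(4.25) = -45.34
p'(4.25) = -25.70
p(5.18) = -71.97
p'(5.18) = -31.59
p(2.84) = -15.41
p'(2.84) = -16.76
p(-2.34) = -13.67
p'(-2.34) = 16.09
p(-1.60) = -3.51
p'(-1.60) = 11.39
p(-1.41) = -1.45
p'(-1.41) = 10.19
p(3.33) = -24.38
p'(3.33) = -19.86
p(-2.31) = -13.19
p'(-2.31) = 15.90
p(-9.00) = -261.41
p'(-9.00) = 58.31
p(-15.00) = -725.39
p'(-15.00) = 96.35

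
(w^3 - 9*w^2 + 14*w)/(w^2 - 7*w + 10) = w*(w - 7)/(w - 5)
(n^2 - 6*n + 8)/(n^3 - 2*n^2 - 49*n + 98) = (n - 4)/(n^2 - 49)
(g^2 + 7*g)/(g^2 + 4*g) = (g + 7)/(g + 4)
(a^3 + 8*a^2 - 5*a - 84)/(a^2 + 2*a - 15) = (a^2 + 11*a + 28)/(a + 5)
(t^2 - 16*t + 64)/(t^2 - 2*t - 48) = (t - 8)/(t + 6)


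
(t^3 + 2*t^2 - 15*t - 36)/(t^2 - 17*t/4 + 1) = 4*(t^2 + 6*t + 9)/(4*t - 1)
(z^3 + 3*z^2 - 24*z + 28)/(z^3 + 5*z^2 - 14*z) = (z - 2)/z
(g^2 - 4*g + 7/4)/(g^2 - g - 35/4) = (2*g - 1)/(2*g + 5)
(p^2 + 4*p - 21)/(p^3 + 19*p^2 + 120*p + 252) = (p - 3)/(p^2 + 12*p + 36)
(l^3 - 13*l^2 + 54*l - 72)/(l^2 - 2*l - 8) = (l^2 - 9*l + 18)/(l + 2)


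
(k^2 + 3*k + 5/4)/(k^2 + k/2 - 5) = (k + 1/2)/(k - 2)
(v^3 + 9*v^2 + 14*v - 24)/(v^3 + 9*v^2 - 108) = (v^2 + 3*v - 4)/(v^2 + 3*v - 18)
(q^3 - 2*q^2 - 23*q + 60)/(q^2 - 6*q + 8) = (q^2 + 2*q - 15)/(q - 2)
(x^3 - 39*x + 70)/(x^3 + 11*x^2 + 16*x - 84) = (x - 5)/(x + 6)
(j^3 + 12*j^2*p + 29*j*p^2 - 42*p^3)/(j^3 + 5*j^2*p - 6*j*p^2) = (j + 7*p)/j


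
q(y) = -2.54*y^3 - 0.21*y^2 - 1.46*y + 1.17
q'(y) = -7.62*y^2 - 0.42*y - 1.46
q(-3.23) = 89.29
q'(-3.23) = -79.60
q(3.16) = -85.69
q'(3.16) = -78.88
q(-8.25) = 1425.17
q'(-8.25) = -516.63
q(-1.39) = 9.62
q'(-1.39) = -15.60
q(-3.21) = 87.71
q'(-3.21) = -78.63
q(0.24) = 0.77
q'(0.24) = -2.00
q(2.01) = -23.24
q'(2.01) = -33.09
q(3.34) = -100.69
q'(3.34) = -87.87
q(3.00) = -73.68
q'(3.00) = -71.30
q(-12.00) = 4377.57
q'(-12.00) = -1093.70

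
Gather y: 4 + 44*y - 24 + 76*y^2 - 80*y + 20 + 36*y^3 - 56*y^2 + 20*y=36*y^3 + 20*y^2 - 16*y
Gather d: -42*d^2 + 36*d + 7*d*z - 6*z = -42*d^2 + d*(7*z + 36) - 6*z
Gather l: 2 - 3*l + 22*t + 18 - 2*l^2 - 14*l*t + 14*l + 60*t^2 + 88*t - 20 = -2*l^2 + l*(11 - 14*t) + 60*t^2 + 110*t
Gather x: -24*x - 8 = -24*x - 8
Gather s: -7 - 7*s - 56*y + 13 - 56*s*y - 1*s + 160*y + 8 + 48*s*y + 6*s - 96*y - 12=s*(-8*y - 2) + 8*y + 2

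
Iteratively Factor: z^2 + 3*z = (z)*(z + 3)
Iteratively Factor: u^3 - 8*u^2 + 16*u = (u - 4)*(u^2 - 4*u) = (u - 4)^2*(u)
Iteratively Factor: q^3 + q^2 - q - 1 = (q + 1)*(q^2 - 1) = (q + 1)^2*(q - 1)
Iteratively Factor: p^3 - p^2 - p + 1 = (p - 1)*(p^2 - 1) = (p - 1)*(p + 1)*(p - 1)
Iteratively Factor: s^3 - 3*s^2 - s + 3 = (s - 3)*(s^2 - 1) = (s - 3)*(s - 1)*(s + 1)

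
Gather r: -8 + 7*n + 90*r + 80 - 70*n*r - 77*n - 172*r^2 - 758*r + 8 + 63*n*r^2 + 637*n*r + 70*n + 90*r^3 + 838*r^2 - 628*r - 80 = 90*r^3 + r^2*(63*n + 666) + r*(567*n - 1296)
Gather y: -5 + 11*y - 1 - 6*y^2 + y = -6*y^2 + 12*y - 6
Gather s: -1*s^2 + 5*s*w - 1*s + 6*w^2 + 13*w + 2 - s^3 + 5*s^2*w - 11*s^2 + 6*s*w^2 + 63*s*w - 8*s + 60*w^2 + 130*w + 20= -s^3 + s^2*(5*w - 12) + s*(6*w^2 + 68*w - 9) + 66*w^2 + 143*w + 22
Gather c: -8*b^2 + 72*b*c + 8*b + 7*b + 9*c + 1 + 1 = -8*b^2 + 15*b + c*(72*b + 9) + 2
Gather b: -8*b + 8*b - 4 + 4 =0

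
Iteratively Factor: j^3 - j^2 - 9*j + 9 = (j - 1)*(j^2 - 9) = (j - 1)*(j + 3)*(j - 3)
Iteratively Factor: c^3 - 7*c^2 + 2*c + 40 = (c + 2)*(c^2 - 9*c + 20) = (c - 4)*(c + 2)*(c - 5)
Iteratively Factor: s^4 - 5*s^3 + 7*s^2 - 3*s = (s)*(s^3 - 5*s^2 + 7*s - 3) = s*(s - 1)*(s^2 - 4*s + 3) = s*(s - 3)*(s - 1)*(s - 1)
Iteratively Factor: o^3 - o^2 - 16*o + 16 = (o - 1)*(o^2 - 16) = (o - 4)*(o - 1)*(o + 4)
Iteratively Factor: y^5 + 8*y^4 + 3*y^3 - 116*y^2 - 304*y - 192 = (y + 3)*(y^4 + 5*y^3 - 12*y^2 - 80*y - 64) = (y + 1)*(y + 3)*(y^3 + 4*y^2 - 16*y - 64) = (y - 4)*(y + 1)*(y + 3)*(y^2 + 8*y + 16) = (y - 4)*(y + 1)*(y + 3)*(y + 4)*(y + 4)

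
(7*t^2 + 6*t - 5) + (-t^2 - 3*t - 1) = 6*t^2 + 3*t - 6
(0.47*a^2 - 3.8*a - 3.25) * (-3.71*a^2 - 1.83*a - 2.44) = -1.7437*a^4 + 13.2379*a^3 + 17.8647*a^2 + 15.2195*a + 7.93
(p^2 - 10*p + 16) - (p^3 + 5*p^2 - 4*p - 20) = -p^3 - 4*p^2 - 6*p + 36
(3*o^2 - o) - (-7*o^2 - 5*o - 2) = 10*o^2 + 4*o + 2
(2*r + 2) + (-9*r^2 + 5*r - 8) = -9*r^2 + 7*r - 6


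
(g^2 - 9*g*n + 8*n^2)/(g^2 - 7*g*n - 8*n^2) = (g - n)/(g + n)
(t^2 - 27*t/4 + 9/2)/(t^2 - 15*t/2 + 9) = (4*t - 3)/(2*(2*t - 3))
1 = 1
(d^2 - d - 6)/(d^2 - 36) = (d^2 - d - 6)/(d^2 - 36)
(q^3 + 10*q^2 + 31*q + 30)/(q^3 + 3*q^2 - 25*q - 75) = (q + 2)/(q - 5)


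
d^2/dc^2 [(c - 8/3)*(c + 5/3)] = 2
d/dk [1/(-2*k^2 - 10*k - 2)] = (k + 5/2)/(k^2 + 5*k + 1)^2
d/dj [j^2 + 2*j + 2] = 2*j + 2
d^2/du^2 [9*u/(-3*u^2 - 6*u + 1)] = 54*(-12*u*(u + 1)^2 + (3*u + 2)*(3*u^2 + 6*u - 1))/(3*u^2 + 6*u - 1)^3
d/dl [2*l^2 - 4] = 4*l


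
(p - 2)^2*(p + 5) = p^3 + p^2 - 16*p + 20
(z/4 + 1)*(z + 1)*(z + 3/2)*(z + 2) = z^4/4 + 17*z^3/8 + 49*z^2/8 + 29*z/4 + 3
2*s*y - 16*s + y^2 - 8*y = (2*s + y)*(y - 8)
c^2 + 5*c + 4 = (c + 1)*(c + 4)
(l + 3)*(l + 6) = l^2 + 9*l + 18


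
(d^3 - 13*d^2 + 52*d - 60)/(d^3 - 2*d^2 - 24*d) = (d^2 - 7*d + 10)/(d*(d + 4))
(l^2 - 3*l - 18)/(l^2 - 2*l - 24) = (l + 3)/(l + 4)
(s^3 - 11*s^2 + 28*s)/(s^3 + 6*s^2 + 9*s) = (s^2 - 11*s + 28)/(s^2 + 6*s + 9)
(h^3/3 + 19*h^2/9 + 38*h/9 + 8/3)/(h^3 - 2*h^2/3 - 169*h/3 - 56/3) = (3*h^3 + 19*h^2 + 38*h + 24)/(3*(3*h^3 - 2*h^2 - 169*h - 56))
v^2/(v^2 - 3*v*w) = v/(v - 3*w)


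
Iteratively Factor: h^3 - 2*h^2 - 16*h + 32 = (h + 4)*(h^2 - 6*h + 8) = (h - 4)*(h + 4)*(h - 2)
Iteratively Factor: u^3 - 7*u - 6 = (u + 2)*(u^2 - 2*u - 3) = (u - 3)*(u + 2)*(u + 1)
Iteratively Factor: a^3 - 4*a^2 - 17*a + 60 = (a + 4)*(a^2 - 8*a + 15) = (a - 3)*(a + 4)*(a - 5)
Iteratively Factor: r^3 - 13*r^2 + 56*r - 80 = (r - 4)*(r^2 - 9*r + 20) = (r - 4)^2*(r - 5)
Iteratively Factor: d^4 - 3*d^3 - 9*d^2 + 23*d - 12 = (d - 1)*(d^3 - 2*d^2 - 11*d + 12) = (d - 4)*(d - 1)*(d^2 + 2*d - 3) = (d - 4)*(d - 1)^2*(d + 3)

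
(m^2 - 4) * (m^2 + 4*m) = m^4 + 4*m^3 - 4*m^2 - 16*m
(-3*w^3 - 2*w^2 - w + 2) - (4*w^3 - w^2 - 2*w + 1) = -7*w^3 - w^2 + w + 1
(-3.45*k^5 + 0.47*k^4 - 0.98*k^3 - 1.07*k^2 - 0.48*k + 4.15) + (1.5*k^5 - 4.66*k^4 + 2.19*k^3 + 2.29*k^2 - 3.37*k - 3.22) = -1.95*k^5 - 4.19*k^4 + 1.21*k^3 + 1.22*k^2 - 3.85*k + 0.93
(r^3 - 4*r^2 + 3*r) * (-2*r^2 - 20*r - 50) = -2*r^5 - 12*r^4 + 24*r^3 + 140*r^2 - 150*r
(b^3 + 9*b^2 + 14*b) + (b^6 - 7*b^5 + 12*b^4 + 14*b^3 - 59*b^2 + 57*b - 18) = b^6 - 7*b^5 + 12*b^4 + 15*b^3 - 50*b^2 + 71*b - 18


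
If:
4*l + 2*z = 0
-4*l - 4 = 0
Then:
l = -1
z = 2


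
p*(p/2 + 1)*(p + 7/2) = p^3/2 + 11*p^2/4 + 7*p/2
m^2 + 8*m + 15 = (m + 3)*(m + 5)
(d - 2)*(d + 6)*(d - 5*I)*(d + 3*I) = d^4 + 4*d^3 - 2*I*d^3 + 3*d^2 - 8*I*d^2 + 60*d + 24*I*d - 180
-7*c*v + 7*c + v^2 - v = (-7*c + v)*(v - 1)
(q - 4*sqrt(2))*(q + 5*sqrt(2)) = q^2 + sqrt(2)*q - 40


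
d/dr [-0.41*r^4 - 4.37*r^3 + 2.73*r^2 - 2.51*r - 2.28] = -1.64*r^3 - 13.11*r^2 + 5.46*r - 2.51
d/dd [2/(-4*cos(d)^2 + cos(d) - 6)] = 2*(1 - 8*cos(d))*sin(d)/(4*sin(d)^2 + cos(d) - 10)^2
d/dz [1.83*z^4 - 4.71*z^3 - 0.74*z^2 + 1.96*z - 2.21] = 7.32*z^3 - 14.13*z^2 - 1.48*z + 1.96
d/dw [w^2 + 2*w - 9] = 2*w + 2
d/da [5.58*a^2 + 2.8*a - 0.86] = 11.16*a + 2.8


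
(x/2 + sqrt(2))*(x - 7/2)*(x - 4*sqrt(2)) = x^3/2 - 7*x^2/4 - sqrt(2)*x^2 - 8*x + 7*sqrt(2)*x/2 + 28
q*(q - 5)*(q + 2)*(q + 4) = q^4 + q^3 - 22*q^2 - 40*q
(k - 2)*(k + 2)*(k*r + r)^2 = k^4*r^2 + 2*k^3*r^2 - 3*k^2*r^2 - 8*k*r^2 - 4*r^2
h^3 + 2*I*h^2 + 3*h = h*(h - I)*(h + 3*I)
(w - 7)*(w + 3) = w^2 - 4*w - 21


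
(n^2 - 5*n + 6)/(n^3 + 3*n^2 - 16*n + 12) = (n - 3)/(n^2 + 5*n - 6)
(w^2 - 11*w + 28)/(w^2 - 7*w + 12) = (w - 7)/(w - 3)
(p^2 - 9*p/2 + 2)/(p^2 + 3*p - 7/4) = 2*(p - 4)/(2*p + 7)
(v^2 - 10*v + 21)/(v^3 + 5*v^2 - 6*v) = (v^2 - 10*v + 21)/(v*(v^2 + 5*v - 6))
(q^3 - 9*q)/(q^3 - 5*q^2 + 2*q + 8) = q*(q^2 - 9)/(q^3 - 5*q^2 + 2*q + 8)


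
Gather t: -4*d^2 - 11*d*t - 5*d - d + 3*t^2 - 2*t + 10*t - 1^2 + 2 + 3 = -4*d^2 - 6*d + 3*t^2 + t*(8 - 11*d) + 4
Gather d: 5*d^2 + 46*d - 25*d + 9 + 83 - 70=5*d^2 + 21*d + 22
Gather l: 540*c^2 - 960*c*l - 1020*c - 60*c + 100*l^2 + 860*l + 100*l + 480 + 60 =540*c^2 - 1080*c + 100*l^2 + l*(960 - 960*c) + 540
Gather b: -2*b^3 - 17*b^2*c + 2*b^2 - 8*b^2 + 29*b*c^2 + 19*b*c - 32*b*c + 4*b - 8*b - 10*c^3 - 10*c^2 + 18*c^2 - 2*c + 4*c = -2*b^3 + b^2*(-17*c - 6) + b*(29*c^2 - 13*c - 4) - 10*c^3 + 8*c^2 + 2*c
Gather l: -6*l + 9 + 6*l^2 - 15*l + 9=6*l^2 - 21*l + 18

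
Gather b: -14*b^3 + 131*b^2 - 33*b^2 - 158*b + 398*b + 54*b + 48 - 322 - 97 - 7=-14*b^3 + 98*b^2 + 294*b - 378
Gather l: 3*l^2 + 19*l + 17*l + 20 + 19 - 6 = 3*l^2 + 36*l + 33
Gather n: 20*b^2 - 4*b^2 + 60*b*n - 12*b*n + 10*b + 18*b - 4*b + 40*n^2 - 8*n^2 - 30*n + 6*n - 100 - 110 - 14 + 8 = 16*b^2 + 24*b + 32*n^2 + n*(48*b - 24) - 216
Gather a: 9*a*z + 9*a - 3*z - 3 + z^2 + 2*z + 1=a*(9*z + 9) + z^2 - z - 2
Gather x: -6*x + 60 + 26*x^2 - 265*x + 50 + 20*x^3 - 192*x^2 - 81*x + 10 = 20*x^3 - 166*x^2 - 352*x + 120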